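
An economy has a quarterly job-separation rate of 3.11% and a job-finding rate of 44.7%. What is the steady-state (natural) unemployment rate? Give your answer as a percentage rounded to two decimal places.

Steady-state unemployment rate ≈ 6.50%.

At steady state the flows balance: s·E = f·U, so U/(E+U) = s/(s+f).
u* = 3.11 / (3.11 + 44.7) = 3.11 / 47.81 = 6.50%.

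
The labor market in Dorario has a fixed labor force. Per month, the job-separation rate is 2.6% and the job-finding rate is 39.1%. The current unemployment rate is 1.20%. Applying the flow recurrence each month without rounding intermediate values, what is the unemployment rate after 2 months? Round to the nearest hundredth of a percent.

Unemployment rate after two months ≈ 4.52%.

With a fixed labor force, u_{t+1} = u_t + s·(1−u_t) − f·u_t = u_t·(1−s−f) + s.
Here 1−s−f = 0.583 and s = 0.026.
u_1 = 0.012000 × 0.583 + 0.026 = 0.032996.
u_2 = 0.032996 × 0.583 + 0.026 = 0.045237.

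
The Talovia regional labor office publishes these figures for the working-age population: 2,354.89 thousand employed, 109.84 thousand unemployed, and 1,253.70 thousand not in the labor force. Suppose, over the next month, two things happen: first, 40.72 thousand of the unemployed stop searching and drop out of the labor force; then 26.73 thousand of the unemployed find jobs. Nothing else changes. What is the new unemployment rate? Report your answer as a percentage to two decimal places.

New unemployment rate ≈ 1.75%.

Initially, labor force = 2,354.89 + 109.84 = 2,464.73 thousand, so u = 109.84/2,464.73 = 4.46%.
After the first change, unemployed and labor force both fall by 40.72 → E = 2,354.89, U = 69.12, labor force = 2,424.01 thousand.
After the second change, unemployed falls and employed rises by 26.73; labor force unchanged → E = 2,381.62, U = 42.39, labor force = 2,424.01 thousand.
New unemployment rate = 42.39 / 2,424.01 = 1.75%.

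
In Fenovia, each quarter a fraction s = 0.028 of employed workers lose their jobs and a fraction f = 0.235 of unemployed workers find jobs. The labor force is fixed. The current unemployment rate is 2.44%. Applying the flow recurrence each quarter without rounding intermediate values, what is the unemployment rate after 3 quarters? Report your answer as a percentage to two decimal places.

With a fixed labor force, u_{t+1} = u_t + s·(1−u_t) − f·u_t = u_t·(1−s−f) + s.
Here 1−s−f = 0.737 and s = 0.028.
u_1 = 0.024400 × 0.737 + 0.028 = 0.045983.
u_2 = 0.045983 × 0.737 + 0.028 = 0.061889.
u_3 = 0.061889 × 0.737 + 0.028 = 0.073612.

Unemployment rate after three quarters ≈ 7.36%.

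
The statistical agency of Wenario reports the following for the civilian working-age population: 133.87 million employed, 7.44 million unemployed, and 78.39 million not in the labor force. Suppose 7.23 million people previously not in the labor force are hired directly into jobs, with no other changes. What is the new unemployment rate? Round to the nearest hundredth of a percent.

New unemployment rate ≈ 5.01%.

Initially, labor force = 133.87 + 7.44 = 141.31 million, so u = 7.44/141.31 = 5.27%.
After the change, employed and labor force both rise by 7.23; unemployed unchanged → E = 141.10, U = 7.44, labor force = 148.54 million.
New unemployment rate = 7.44 / 148.54 = 5.01%.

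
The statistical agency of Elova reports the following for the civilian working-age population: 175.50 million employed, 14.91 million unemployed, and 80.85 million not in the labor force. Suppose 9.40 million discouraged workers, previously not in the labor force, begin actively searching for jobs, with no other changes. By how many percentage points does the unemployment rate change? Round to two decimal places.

Initially, labor force = 175.50 + 14.91 = 190.41 million, so u = 14.91/190.41 = 7.83%.
After the change, unemployed and labor force both rise by 9.40 → E = 175.50, U = 24.31, labor force = 199.81 million.
New unemployment rate = 24.31 / 199.81 = 12.17%.
Change = 12.17% − 7.83% = +4.34 percentage points.

The unemployment rate changes by +4.34 percentage points.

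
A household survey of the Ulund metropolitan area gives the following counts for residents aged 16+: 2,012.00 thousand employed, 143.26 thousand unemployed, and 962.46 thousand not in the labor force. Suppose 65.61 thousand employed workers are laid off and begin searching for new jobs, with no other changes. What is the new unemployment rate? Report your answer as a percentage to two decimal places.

New unemployment rate ≈ 9.69%.

Initially, labor force = 2,012.00 + 143.26 = 2,155.26 thousand, so u = 143.26/2,155.26 = 6.65%.
After the change, employed falls and unemployed rises by 65.61; labor force unchanged → E = 1,946.39, U = 208.87, labor force = 2,155.26 thousand.
New unemployment rate = 208.87 / 2,155.26 = 9.69%.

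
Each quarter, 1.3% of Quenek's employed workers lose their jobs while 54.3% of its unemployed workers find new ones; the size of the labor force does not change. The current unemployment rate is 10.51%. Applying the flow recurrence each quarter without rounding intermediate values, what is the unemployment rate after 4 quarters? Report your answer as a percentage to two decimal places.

Unemployment rate after four quarters ≈ 2.66%.

With a fixed labor force, u_{t+1} = u_t + s·(1−u_t) − f·u_t = u_t·(1−s−f) + s.
Here 1−s−f = 0.444 and s = 0.013.
u_1 = 0.105100 × 0.444 + 0.013 = 0.059664.
u_2 = 0.059664 × 0.444 + 0.013 = 0.039491.
u_3 = 0.039491 × 0.444 + 0.013 = 0.030534.
u_4 = 0.030534 × 0.444 + 0.013 = 0.026557.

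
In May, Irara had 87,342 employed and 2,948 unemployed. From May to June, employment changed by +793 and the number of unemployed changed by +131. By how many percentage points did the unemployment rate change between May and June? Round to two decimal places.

May: labor force = 87,342 + 2,948 = 90,290; u = 2,948/90,290 = 3.27%.
June: labor force = 88,135 + 3,079 = 91,214; u = 3,079/91,214 = 3.38%.
Change = 3.38% − 3.27% = +0.11 pp.

The unemployment rate changed by +0.11 percentage points.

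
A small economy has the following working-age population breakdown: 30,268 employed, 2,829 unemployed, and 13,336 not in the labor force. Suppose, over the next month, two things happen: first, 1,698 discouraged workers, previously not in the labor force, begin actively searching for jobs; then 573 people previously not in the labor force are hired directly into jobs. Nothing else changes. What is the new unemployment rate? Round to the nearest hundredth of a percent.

Initially, labor force = 30,268 + 2,829 = 33,097, so u = 2,829/33,097 = 8.55%.
After the first change, unemployed and labor force both rise by 1,698 → E = 30,268, U = 4,527, labor force = 34,795.
After the second change, employed and labor force both rise by 573; unemployed unchanged → E = 30,841, U = 4,527, labor force = 35,368.
New unemployment rate = 4,527 / 35,368 = 12.80%.

New unemployment rate ≈ 12.80%.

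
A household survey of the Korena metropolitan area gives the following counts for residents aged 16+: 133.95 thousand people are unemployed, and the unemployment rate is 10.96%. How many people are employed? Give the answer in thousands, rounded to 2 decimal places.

Labor force = U / u = 133.95 / 0.1096 ≈ 1,222.17 thousand.
Employed = labor force − unemployed = 1,222.17 − 133.95 = 1,088.22 thousand.

About 1,088.22 thousand are employed.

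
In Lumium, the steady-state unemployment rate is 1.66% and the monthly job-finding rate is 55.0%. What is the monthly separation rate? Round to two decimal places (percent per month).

Separation rate ≈ 0.93% per month.

From u* = s/(s+f): s = u·f/(1−u).
s = 0.0166 × 55.0 / (1 − 0.0166) = 0.9130 / 0.9834 ≈ 0.93% per month.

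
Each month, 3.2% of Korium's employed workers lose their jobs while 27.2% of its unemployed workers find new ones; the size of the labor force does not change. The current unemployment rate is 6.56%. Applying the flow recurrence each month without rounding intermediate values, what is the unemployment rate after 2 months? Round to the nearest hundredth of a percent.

Unemployment rate after two months ≈ 8.60%.

With a fixed labor force, u_{t+1} = u_t + s·(1−u_t) − f·u_t = u_t·(1−s−f) + s.
Here 1−s−f = 0.696 and s = 0.032.
u_1 = 0.065600 × 0.696 + 0.032 = 0.077658.
u_2 = 0.077658 × 0.696 + 0.032 = 0.086050.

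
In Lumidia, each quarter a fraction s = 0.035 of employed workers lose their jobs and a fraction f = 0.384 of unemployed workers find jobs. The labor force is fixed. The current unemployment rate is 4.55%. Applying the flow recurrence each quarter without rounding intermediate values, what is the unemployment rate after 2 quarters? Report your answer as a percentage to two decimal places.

Unemployment rate after two quarters ≈ 7.07%.

With a fixed labor force, u_{t+1} = u_t + s·(1−u_t) − f·u_t = u_t·(1−s−f) + s.
Here 1−s−f = 0.581 and s = 0.035.
u_1 = 0.045500 × 0.581 + 0.035 = 0.061436.
u_2 = 0.061436 × 0.581 + 0.035 = 0.070694.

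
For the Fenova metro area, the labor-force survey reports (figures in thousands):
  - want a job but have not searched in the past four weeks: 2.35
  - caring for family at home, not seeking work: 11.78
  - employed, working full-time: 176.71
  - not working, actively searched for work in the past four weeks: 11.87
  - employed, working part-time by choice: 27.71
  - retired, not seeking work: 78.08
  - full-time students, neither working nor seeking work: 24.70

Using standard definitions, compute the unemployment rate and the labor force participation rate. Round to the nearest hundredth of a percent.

Employed = 176.71 + 27.71 = 204.42 thousand.
Unemployed = 11.87 thousand.
Labor force = 204.42 + 11.87 = 216.29 thousand.
Not in labor force = 2.35 + 11.78 + 78.08 + 24.70 = 116.91 thousand (those not working and not actively searching are outside the labor force — including those who want a job but have given up searching).
Civilian working-age population = 216.29 + 116.91 = 333.20 thousand.
Unemployment rate = 11.87 / 216.29 = 5.49%.
Labor force participation rate = 216.29 / 333.20 = 64.91%.

Unemployment rate ≈ 5.49%; labor force participation rate ≈ 64.91%.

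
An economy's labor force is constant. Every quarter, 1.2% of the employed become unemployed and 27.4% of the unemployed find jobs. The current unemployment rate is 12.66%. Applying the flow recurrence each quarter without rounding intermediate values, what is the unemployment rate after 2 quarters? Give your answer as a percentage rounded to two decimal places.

With a fixed labor force, u_{t+1} = u_t + s·(1−u_t) − f·u_t = u_t·(1−s−f) + s.
Here 1−s−f = 0.714 and s = 0.012.
u_1 = 0.126600 × 0.714 + 0.012 = 0.102392.
u_2 = 0.102392 × 0.714 + 0.012 = 0.085108.

Unemployment rate after two quarters ≈ 8.51%.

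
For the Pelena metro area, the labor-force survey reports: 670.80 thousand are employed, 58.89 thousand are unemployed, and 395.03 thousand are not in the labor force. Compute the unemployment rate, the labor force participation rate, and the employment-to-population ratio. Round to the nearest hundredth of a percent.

Unemployment rate ≈ 8.07%; labor force participation rate ≈ 64.88%; employment-population ratio ≈ 59.64%.

Labor force = employed + unemployed = 670.80 + 58.89 = 729.69 thousand.
Working-age population = 729.69 + 395.03 = 1,124.72 thousand.
Unemployment rate = 58.89 / 729.69 = 8.07%.
Labor force participation rate = 729.69 / 1,124.72 = 64.88%.
Employment-population ratio = 670.80 / 1,124.72 = 59.64%.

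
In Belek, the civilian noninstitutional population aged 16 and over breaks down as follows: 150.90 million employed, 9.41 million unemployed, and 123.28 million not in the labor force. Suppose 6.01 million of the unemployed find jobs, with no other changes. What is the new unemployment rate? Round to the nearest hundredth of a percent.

New unemployment rate ≈ 2.12%.

Initially, labor force = 150.90 + 9.41 = 160.31 million, so u = 9.41/160.31 = 5.87%.
After the change, unemployed falls and employed rises by 6.01; labor force unchanged → E = 156.91, U = 3.40, labor force = 160.31 million.
New unemployment rate = 3.40 / 160.31 = 2.12%.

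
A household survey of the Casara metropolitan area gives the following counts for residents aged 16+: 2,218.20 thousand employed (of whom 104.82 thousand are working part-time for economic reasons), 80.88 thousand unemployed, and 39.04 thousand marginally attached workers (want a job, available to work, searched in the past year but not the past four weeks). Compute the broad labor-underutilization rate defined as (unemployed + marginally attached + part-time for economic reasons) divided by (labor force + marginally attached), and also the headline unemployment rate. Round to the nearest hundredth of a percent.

Broad underutilization rate ≈ 9.61%; headline unemployment rate ≈ 3.52%.

Labor force = 2,218.20 + 80.88 = 2,299.08 thousand.
Numerator = 80.88 + 39.04 + 104.82 = 224.74 thousand.
Denominator = 2,299.08 + 39.04 = 2,338.12 thousand.
Broad rate = 224.74 / 2,338.12 = 9.61%.
Headline unemployment rate = 80.88 / 2,299.08 = 3.52%.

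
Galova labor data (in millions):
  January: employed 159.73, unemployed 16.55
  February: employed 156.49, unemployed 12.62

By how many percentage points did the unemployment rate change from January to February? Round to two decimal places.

The unemployment rate changed by −1.93 percentage points.

January: labor force = 159.73 + 16.55 = 176.28; u = 16.55/176.28 = 9.39%.
February: labor force = 156.49 + 12.62 = 169.11; u = 12.62/169.11 = 7.46%.
Change = 7.46% − 9.39% = −1.93 pp.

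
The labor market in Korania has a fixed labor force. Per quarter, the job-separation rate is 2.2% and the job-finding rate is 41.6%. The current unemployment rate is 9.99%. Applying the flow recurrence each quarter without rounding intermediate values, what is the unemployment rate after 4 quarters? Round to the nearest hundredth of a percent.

Unemployment rate after four quarters ≈ 5.52%.

With a fixed labor force, u_{t+1} = u_t + s·(1−u_t) − f·u_t = u_t·(1−s−f) + s.
Here 1−s−f = 0.562 and s = 0.022.
u_1 = 0.099900 × 0.562 + 0.022 = 0.078144.
u_2 = 0.078144 × 0.562 + 0.022 = 0.065917.
u_3 = 0.065917 × 0.562 + 0.022 = 0.059045.
u_4 = 0.059045 × 0.562 + 0.022 = 0.055183.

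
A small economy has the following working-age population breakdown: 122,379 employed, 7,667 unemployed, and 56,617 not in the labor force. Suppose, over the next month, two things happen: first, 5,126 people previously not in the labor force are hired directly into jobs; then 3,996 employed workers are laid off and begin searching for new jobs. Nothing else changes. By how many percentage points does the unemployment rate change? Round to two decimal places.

The unemployment rate changes by +2.73 percentage points.

Initially, labor force = 122,379 + 7,667 = 130,046, so u = 7,667/130,046 = 5.90%.
After the first change, employed and labor force both rise by 5,126; unemployed unchanged → E = 127,505, U = 7,667, labor force = 135,172.
After the second change, employed falls and unemployed rises by 3,996; labor force unchanged → E = 123,509, U = 11,663, labor force = 135,172.
New unemployment rate = 11,663 / 135,172 = 8.63%.
Change = 8.63% − 5.90% = +2.73 percentage points.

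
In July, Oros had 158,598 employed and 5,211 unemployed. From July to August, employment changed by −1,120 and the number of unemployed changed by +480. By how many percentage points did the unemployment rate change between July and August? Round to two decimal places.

The unemployment rate changed by +0.31 percentage points.

July: labor force = 158,598 + 5,211 = 163,809; u = 5,211/163,809 = 3.18%.
August: labor force = 157,478 + 5,691 = 163,169; u = 5,691/163,169 = 3.49%.
Change = 3.49% − 3.18% = +0.31 pp.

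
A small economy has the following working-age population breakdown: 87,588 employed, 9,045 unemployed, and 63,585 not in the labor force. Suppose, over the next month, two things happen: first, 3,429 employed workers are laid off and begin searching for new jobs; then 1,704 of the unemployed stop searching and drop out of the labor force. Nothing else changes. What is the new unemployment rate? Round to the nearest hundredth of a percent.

Initially, labor force = 87,588 + 9,045 = 96,633, so u = 9,045/96,633 = 9.36%.
After the first change, employed falls and unemployed rises by 3,429; labor force unchanged → E = 84,159, U = 12,474, labor force = 96,633.
After the second change, unemployed and labor force both fall by 1,704 → E = 84,159, U = 10,770, labor force = 94,929.
New unemployment rate = 10,770 / 94,929 = 11.35%.

New unemployment rate ≈ 11.35%.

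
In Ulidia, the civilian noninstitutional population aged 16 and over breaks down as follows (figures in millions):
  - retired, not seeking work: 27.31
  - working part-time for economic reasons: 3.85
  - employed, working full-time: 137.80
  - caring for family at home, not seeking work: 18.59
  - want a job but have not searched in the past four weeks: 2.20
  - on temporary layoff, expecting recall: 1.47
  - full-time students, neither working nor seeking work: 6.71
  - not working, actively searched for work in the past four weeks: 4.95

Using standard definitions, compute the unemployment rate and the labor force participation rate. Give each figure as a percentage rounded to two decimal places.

Employed = 3.85 + 137.80 = 141.65 million (anyone who worked, including part-time for economic reasons, counts as employed).
Unemployed = 1.47 + 4.95 = 6.42 million (jobless and actively searching, or on temporary layoff).
Labor force = 141.65 + 6.42 = 148.07 million.
Not in labor force = 27.31 + 18.59 + 2.20 + 6.71 = 54.81 million (those not working and not actively searching are outside the labor force — including those who want a job but have given up searching).
Civilian working-age population = 148.07 + 54.81 = 202.88 million.
Unemployment rate = 6.42 / 148.07 = 4.34%.
Labor force participation rate = 148.07 / 202.88 = 72.98%.

Unemployment rate ≈ 4.34%; labor force participation rate ≈ 72.98%.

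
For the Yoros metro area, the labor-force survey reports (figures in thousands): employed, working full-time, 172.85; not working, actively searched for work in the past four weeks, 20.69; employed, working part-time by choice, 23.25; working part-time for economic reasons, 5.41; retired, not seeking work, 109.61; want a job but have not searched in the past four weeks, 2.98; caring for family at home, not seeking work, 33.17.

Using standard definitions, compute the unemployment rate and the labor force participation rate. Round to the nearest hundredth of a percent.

Unemployment rate ≈ 9.31%; labor force participation rate ≈ 60.39%.

Employed = 172.85 + 23.25 + 5.41 = 201.51 thousand (anyone who worked, including part-time for economic reasons, counts as employed).
Unemployed = 20.69 thousand.
Labor force = 201.51 + 20.69 = 222.20 thousand.
Not in labor force = 109.61 + 2.98 + 33.17 = 145.76 thousand (those not working and not actively searching are outside the labor force — including those who want a job but have given up searching).
Civilian working-age population = 222.20 + 145.76 = 367.96 thousand.
Unemployment rate = 20.69 / 222.20 = 9.31%.
Labor force participation rate = 222.20 / 367.96 = 60.39%.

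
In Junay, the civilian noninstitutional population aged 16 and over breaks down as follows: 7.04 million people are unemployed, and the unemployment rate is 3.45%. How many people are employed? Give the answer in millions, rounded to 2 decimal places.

About 197.02 million are employed.

Labor force = U / u = 7.04 / 0.0345 ≈ 204.06 million.
Employed = labor force − unemployed = 204.06 − 7.04 = 197.02 million.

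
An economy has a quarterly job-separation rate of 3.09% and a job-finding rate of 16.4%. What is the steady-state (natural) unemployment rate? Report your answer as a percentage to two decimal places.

Steady-state unemployment rate ≈ 15.85%.

At steady state the flows balance: s·E = f·U, so U/(E+U) = s/(s+f).
u* = 3.09 / (3.09 + 16.4) = 3.09 / 19.49 = 15.85%.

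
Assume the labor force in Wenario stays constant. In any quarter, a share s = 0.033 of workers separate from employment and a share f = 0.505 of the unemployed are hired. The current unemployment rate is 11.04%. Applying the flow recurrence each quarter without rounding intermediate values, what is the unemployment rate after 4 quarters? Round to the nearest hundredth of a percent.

With a fixed labor force, u_{t+1} = u_t + s·(1−u_t) − f·u_t = u_t·(1−s−f) + s.
Here 1−s−f = 0.462 and s = 0.033.
u_1 = 0.110400 × 0.462 + 0.033 = 0.084005.
u_2 = 0.084005 × 0.462 + 0.033 = 0.071810.
u_3 = 0.071810 × 0.462 + 0.033 = 0.066176.
u_4 = 0.066176 × 0.462 + 0.033 = 0.063573.

Unemployment rate after four quarters ≈ 6.36%.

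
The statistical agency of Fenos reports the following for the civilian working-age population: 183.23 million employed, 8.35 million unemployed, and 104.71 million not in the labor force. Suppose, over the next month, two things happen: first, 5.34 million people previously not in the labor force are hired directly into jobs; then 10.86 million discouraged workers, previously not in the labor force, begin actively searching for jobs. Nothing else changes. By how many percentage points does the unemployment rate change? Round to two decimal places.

Initially, labor force = 183.23 + 8.35 = 191.58 million, so u = 8.35/191.58 = 4.36%.
After the first change, employed and labor force both rise by 5.34; unemployed unchanged → E = 188.57, U = 8.35, labor force = 196.92 million.
After the second change, unemployed and labor force both rise by 10.86 → E = 188.57, U = 19.21, labor force = 207.78 million.
New unemployment rate = 19.21 / 207.78 = 9.25%.
Change = 9.25% − 4.36% = +4.89 percentage points.

The unemployment rate changes by +4.89 percentage points.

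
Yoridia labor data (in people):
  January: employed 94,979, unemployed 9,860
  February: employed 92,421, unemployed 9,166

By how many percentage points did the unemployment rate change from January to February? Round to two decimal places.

January: labor force = 94,979 + 9,860 = 104,839; u = 9,860/104,839 = 9.40%.
February: labor force = 92,421 + 9,166 = 101,587; u = 9,166/101,587 = 9.02%.
Change = 9.02% − 9.40% = −0.38 pp.

The unemployment rate changed by −0.38 percentage points.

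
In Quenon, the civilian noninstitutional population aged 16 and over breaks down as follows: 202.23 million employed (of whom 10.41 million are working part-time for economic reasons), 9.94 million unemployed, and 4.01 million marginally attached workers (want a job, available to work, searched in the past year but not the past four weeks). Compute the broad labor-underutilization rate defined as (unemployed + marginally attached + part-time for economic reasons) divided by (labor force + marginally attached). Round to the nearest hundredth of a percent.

Broad underutilization rate ≈ 11.27%.

Labor force = 202.23 + 9.94 = 212.17 million.
Numerator = 9.94 + 4.01 + 10.41 = 24.36 million.
Denominator = 212.17 + 4.01 = 216.18 million.
Broad rate = 24.36 / 216.18 = 11.27%.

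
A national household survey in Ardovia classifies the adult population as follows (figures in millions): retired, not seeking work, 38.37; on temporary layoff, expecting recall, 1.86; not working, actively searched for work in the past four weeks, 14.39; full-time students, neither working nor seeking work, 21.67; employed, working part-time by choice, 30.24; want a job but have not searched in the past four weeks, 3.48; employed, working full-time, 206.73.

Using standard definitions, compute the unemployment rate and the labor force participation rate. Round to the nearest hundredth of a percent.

Employed = 30.24 + 206.73 = 236.97 million.
Unemployed = 1.86 + 14.39 = 16.25 million (jobless and actively searching, or on temporary layoff).
Labor force = 236.97 + 16.25 = 253.22 million.
Not in labor force = 38.37 + 21.67 + 3.48 = 63.52 million (those not working and not actively searching are outside the labor force — including those who want a job but have given up searching).
Civilian working-age population = 253.22 + 63.52 = 316.74 million.
Unemployment rate = 16.25 / 253.22 = 6.42%.
Labor force participation rate = 253.22 / 316.74 = 79.95%.

Unemployment rate ≈ 6.42%; labor force participation rate ≈ 79.95%.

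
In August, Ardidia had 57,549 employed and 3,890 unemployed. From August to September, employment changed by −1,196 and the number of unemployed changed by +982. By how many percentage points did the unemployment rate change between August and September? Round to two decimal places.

August: labor force = 57,549 + 3,890 = 61,439; u = 3,890/61,439 = 6.33%.
September: labor force = 56,353 + 4,872 = 61,225; u = 4,872/61,225 = 7.96%.
Change = 7.96% − 6.33% = +1.63 pp.

The unemployment rate changed by +1.63 percentage points.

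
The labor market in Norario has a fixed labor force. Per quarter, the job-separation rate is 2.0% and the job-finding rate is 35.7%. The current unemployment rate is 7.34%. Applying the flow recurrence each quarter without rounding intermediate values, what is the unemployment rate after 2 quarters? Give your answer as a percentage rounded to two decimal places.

With a fixed labor force, u_{t+1} = u_t + s·(1−u_t) − f·u_t = u_t·(1−s−f) + s.
Here 1−s−f = 0.623 and s = 0.020.
u_1 = 0.073400 × 0.623 + 0.020 = 0.065728.
u_2 = 0.065728 × 0.623 + 0.020 = 0.060949.

Unemployment rate after two quarters ≈ 6.09%.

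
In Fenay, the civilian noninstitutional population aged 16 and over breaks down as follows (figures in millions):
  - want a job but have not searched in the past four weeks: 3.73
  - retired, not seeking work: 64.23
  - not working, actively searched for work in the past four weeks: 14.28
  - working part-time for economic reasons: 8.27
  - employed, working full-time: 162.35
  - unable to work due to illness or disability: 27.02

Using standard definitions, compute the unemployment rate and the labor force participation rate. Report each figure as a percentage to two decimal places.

Employed = 8.27 + 162.35 = 170.62 million (anyone who worked, including part-time for economic reasons, counts as employed).
Unemployed = 14.28 million.
Labor force = 170.62 + 14.28 = 184.90 million.
Not in labor force = 3.73 + 64.23 + 27.02 = 94.98 million (those not working and not actively searching are outside the labor force — including those who want a job but have given up searching).
Civilian working-age population = 184.90 + 94.98 = 279.88 million.
Unemployment rate = 14.28 / 184.90 = 7.72%.
Labor force participation rate = 184.90 / 279.88 = 66.06%.

Unemployment rate ≈ 7.72%; labor force participation rate ≈ 66.06%.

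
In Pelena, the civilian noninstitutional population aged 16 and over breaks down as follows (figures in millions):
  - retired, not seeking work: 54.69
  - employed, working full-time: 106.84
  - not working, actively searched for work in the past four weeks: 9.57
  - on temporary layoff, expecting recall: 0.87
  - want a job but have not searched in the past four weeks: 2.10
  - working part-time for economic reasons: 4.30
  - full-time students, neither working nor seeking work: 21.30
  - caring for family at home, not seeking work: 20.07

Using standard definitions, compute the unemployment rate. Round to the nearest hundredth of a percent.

Employed = 106.84 + 4.30 = 111.14 million (anyone who worked, including part-time for economic reasons, counts as employed).
Unemployed = 9.57 + 0.87 = 10.44 million (jobless and actively searching, or on temporary layoff).
Labor force = 111.14 + 10.44 = 121.58 million.
Unemployment rate = 10.44 / 121.58 = 8.59%.

Unemployment rate ≈ 8.59%.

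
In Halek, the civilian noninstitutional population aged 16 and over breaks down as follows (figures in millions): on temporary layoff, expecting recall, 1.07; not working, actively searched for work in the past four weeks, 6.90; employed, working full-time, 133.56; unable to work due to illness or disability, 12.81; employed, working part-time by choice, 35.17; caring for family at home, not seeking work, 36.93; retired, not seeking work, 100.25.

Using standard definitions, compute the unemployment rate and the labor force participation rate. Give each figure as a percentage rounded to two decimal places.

Employed = 133.56 + 35.17 = 168.73 million.
Unemployed = 1.07 + 6.90 = 7.97 million (jobless and actively searching, or on temporary layoff).
Labor force = 168.73 + 7.97 = 176.70 million.
Not in labor force = 12.81 + 36.93 + 100.25 = 149.99 million (those not working and not actively searching are outside the labor force).
Civilian working-age population = 176.70 + 149.99 = 326.69 million.
Unemployment rate = 7.97 / 176.70 = 4.51%.
Labor force participation rate = 176.70 / 326.69 = 54.09%.

Unemployment rate ≈ 4.51%; labor force participation rate ≈ 54.09%.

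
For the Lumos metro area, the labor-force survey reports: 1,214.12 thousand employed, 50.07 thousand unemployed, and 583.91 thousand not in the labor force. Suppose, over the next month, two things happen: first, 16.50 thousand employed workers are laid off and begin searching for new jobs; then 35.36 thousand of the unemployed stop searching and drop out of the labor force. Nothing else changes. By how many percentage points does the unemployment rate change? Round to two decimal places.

The unemployment rate changes by −1.42 percentage points.

Initially, labor force = 1,214.12 + 50.07 = 1,264.19 thousand, so u = 50.07/1,264.19 = 3.96%.
After the first change, employed falls and unemployed rises by 16.50; labor force unchanged → E = 1,197.62, U = 66.57, labor force = 1,264.19 thousand.
After the second change, unemployed and labor force both fall by 35.36 → E = 1,197.62, U = 31.21, labor force = 1,228.83 thousand.
New unemployment rate = 31.21 / 1,228.83 = 2.54%.
Change = 2.54% − 3.96% = −1.42 percentage points.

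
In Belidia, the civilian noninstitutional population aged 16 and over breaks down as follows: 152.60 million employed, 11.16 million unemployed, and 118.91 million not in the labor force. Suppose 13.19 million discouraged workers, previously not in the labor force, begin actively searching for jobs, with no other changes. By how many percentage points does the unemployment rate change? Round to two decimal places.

Initially, labor force = 152.60 + 11.16 = 163.76 million, so u = 11.16/163.76 = 6.81%.
After the change, unemployed and labor force both rise by 13.19 → E = 152.60, U = 24.35, labor force = 176.95 million.
New unemployment rate = 24.35 / 176.95 = 13.76%.
Change = 13.76% − 6.81% = +6.95 percentage points.

The unemployment rate changes by +6.95 percentage points.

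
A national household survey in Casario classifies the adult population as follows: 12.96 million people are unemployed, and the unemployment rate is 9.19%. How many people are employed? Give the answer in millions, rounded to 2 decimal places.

About 128.06 million are employed.

Labor force = U / u = 12.96 / 0.0919 ≈ 141.02 million.
Employed = labor force − unemployed = 141.02 − 12.96 = 128.06 million.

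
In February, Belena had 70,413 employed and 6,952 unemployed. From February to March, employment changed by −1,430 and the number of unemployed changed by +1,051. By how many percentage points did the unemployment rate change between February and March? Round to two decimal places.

February: labor force = 70,413 + 6,952 = 77,365; u = 6,952/77,365 = 8.99%.
March: labor force = 68,983 + 8,003 = 76,986; u = 8,003/76,986 = 10.40%.
Change = 10.40% − 8.99% = +1.41 pp.

The unemployment rate changed by +1.41 percentage points.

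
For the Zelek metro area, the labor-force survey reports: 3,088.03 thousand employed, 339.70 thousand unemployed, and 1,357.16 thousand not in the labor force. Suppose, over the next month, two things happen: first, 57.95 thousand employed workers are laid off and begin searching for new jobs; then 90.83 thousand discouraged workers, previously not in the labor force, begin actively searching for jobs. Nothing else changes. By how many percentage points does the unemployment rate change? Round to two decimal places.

Initially, labor force = 3,088.03 + 339.70 = 3,427.73 thousand, so u = 339.70/3,427.73 = 9.91%.
After the first change, employed falls and unemployed rises by 57.95; labor force unchanged → E = 3,030.08, U = 397.65, labor force = 3,427.73 thousand.
After the second change, unemployed and labor force both rise by 90.83 → E = 3,030.08, U = 488.48, labor force = 3,518.56 thousand.
New unemployment rate = 488.48 / 3,518.56 = 13.88%.
Change = 13.88% − 9.91% = +3.97 percentage points.

The unemployment rate changes by +3.97 percentage points.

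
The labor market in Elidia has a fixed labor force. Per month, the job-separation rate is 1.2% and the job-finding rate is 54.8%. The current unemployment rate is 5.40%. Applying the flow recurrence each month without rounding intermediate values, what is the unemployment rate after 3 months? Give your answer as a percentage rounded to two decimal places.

Unemployment rate after three months ≈ 2.42%.

With a fixed labor force, u_{t+1} = u_t + s·(1−u_t) − f·u_t = u_t·(1−s−f) + s.
Here 1−s−f = 0.440 and s = 0.012.
u_1 = 0.054000 × 0.440 + 0.012 = 0.035760.
u_2 = 0.035760 × 0.440 + 0.012 = 0.027734.
u_3 = 0.027734 × 0.440 + 0.012 = 0.024203.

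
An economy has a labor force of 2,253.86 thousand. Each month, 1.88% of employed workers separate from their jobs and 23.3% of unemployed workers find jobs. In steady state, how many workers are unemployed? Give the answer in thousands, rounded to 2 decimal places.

About 168.28 thousand are unemployed in steady state.

Steady-state unemployment rate u* = s/(s+f) = 1.88/(1.88+23.3) = 0.074662.
Unemployed = u* × labor force = 0.074662 × 2,253.86 ≈ 168.28 thousand.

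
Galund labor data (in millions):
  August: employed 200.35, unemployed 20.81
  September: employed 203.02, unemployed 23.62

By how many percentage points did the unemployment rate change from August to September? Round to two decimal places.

August: labor force = 200.35 + 20.81 = 221.16; u = 20.81/221.16 = 9.41%.
September: labor force = 203.02 + 23.62 = 226.64; u = 23.62/226.64 = 10.42%.
Change = 10.42% − 9.41% = +1.01 pp.

The unemployment rate changed by +1.01 percentage points.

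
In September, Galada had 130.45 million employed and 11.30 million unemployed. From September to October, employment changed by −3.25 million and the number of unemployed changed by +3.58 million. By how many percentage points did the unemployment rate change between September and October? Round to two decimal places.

September: labor force = 130.45 + 11.30 = 141.75; u = 11.30/141.75 = 7.97%.
October: labor force = 127.20 + 14.88 = 142.08; u = 14.88/142.08 = 10.47%.
Change = 10.47% − 7.97% = +2.50 pp.

The unemployment rate changed by +2.50 percentage points.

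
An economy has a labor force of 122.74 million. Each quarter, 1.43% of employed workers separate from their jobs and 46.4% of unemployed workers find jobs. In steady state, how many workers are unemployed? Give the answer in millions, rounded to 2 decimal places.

About 3.67 million are unemployed in steady state.

Steady-state unemployment rate u* = s/(s+f) = 1.43/(1.43+46.4) = 0.029898.
Unemployed = u* × labor force = 0.029898 × 122.74 ≈ 3.67 million.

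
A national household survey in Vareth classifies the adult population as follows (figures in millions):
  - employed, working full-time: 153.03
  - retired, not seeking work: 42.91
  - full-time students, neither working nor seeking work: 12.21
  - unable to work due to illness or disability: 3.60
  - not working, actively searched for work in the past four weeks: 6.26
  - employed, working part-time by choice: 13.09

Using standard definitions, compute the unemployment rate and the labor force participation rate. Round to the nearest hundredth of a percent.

Unemployment rate ≈ 3.63%; labor force participation rate ≈ 74.59%.

Employed = 153.03 + 13.09 = 166.12 million.
Unemployed = 6.26 million.
Labor force = 166.12 + 6.26 = 172.38 million.
Not in labor force = 42.91 + 12.21 + 3.60 = 58.72 million (those not working and not actively searching are outside the labor force).
Civilian working-age population = 172.38 + 58.72 = 231.10 million.
Unemployment rate = 6.26 / 172.38 = 3.63%.
Labor force participation rate = 172.38 / 231.10 = 74.59%.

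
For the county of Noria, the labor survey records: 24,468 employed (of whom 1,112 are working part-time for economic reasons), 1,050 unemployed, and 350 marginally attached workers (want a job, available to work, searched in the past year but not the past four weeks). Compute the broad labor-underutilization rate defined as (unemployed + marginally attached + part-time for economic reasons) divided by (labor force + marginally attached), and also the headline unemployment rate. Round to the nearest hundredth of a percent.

Broad underutilization rate ≈ 9.71%; headline unemployment rate ≈ 4.11%.

Labor force = 24,468 + 1,050 = 25,518.
Numerator = 1,050 + 350 + 1,112 = 2,512.
Denominator = 25,518 + 350 = 25,868.
Broad rate = 2,512 / 25,868 = 9.71%.
Headline unemployment rate = 1,050 / 25,518 = 4.11%.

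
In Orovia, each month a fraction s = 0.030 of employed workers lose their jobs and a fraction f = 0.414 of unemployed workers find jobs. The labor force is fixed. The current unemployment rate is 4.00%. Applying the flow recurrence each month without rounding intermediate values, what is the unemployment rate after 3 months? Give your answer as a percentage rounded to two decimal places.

With a fixed labor force, u_{t+1} = u_t + s·(1−u_t) − f·u_t = u_t·(1−s−f) + s.
Here 1−s−f = 0.556 and s = 0.030.
u_1 = 0.040000 × 0.556 + 0.030 = 0.052240.
u_2 = 0.052240 × 0.556 + 0.030 = 0.059045.
u_3 = 0.059045 × 0.556 + 0.030 = 0.062829.

Unemployment rate after three months ≈ 6.28%.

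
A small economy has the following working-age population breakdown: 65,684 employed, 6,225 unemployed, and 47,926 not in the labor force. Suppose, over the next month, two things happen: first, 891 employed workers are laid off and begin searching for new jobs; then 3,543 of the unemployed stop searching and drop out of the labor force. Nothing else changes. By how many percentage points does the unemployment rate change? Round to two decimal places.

The unemployment rate changes by −3.43 percentage points.

Initially, labor force = 65,684 + 6,225 = 71,909, so u = 6,225/71,909 = 8.66%.
After the first change, employed falls and unemployed rises by 891; labor force unchanged → E = 64,793, U = 7,116, labor force = 71,909.
After the second change, unemployed and labor force both fall by 3,543 → E = 64,793, U = 3,573, labor force = 68,366.
New unemployment rate = 3,573 / 68,366 = 5.23%.
Change = 5.23% − 8.66% = −3.43 percentage points.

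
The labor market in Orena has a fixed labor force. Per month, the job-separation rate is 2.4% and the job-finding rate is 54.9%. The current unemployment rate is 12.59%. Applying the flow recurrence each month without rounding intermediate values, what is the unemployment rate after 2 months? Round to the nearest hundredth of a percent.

With a fixed labor force, u_{t+1} = u_t + s·(1−u_t) − f·u_t = u_t·(1−s−f) + s.
Here 1−s−f = 0.427 and s = 0.024.
u_1 = 0.125900 × 0.427 + 0.024 = 0.077759.
u_2 = 0.077759 × 0.427 + 0.024 = 0.057203.

Unemployment rate after two months ≈ 5.72%.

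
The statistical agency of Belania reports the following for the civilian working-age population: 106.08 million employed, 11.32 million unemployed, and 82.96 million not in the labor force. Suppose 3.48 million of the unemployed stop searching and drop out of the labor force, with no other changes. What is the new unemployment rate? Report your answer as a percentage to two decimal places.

New unemployment rate ≈ 6.88%.

Initially, labor force = 106.08 + 11.32 = 117.40 million, so u = 11.32/117.40 = 9.64%.
After the change, unemployed and labor force both fall by 3.48 → E = 106.08, U = 7.84, labor force = 113.92 million.
New unemployment rate = 7.84 / 113.92 = 6.88%.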